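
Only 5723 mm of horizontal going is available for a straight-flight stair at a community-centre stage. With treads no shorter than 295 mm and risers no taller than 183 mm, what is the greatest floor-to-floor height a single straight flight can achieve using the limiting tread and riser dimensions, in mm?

5723 / 295 = 19.40, so 19 treads fit.
Risers = treads + 1 = 20.
Maximum height = 20 × 183 = 3660 mm.

3660 mm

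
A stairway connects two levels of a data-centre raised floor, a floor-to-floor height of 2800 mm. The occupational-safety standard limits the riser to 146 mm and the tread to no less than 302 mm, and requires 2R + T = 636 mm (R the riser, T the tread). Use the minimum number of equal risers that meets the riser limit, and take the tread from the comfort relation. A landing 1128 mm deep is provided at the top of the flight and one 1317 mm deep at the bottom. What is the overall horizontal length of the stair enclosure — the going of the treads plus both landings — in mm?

9209 mm

At most 146 each: 2800/146 = 19.18, giving 20 risers.
R = 2800 ÷ 20 = 140 mm.
From 2R + T = 636: T = 636 − 280 = 356 mm.
Going = (20 − 1) × 356 = 6764 mm.
Enclosure = 6764 + 1128 + 1317 = 9209 mm.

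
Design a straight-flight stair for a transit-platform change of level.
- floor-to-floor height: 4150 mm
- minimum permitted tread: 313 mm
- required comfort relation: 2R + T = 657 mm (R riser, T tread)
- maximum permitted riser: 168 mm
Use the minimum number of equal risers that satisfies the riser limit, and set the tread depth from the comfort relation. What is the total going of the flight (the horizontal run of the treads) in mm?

⌈4150/168⌉ = 25 risers.
Each riser is 4150/25 = 166 mm (≤ 168 mm).
Tread T = 657 − 2 × 166 = 325 mm (≥ 313 mm).
Treads = 25 − 1 = 24; going = 24 × 325 = 7800 mm.

7800 mm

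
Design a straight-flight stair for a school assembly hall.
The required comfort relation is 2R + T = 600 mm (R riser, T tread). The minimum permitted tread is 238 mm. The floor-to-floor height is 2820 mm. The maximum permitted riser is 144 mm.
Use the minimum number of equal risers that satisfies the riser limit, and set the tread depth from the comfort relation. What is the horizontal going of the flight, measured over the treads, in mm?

2820 / 144 = 19.58, so 20 risers are needed.
Riser R = 2820 / 20 = 141 mm, within the 144 mm limit.
T = 600 − 2·141 = 318 mm, which satisfies the 238 mm minimum.
20 risers give 19 treads; going = 19 × 318 = 6042 mm.

6042 mm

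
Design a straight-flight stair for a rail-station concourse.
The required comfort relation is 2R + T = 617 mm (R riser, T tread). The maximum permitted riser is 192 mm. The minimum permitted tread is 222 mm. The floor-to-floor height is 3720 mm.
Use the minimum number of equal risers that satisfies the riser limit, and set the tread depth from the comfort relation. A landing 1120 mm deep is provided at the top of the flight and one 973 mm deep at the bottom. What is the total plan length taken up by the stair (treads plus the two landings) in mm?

6748 mm

⌈3720/192⌉ = 20 risers.
Each riser is 3720/20 = 186 mm (≤ 192 mm).
Tread T = 617 − 2 × 186 = 245 mm (≥ 222 mm).
Going = (20 − 1) × 245 = 4655 mm.
Enclosure = 4655 + 1120 + 973 = 6748 mm.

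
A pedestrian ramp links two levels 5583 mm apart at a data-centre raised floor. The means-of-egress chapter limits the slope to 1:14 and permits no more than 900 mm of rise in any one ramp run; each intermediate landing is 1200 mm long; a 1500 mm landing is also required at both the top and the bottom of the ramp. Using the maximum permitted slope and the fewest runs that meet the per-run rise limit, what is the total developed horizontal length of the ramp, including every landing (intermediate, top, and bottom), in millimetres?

88362 mm

At most 900 each: 5583/900 = 6.20, giving 7 ramp runs. That means 6 intermediate landings.
Ramp run (horizontal) at 1:14: 5583 × 14 = 78162 mm.
Intermediate landings: 6 × 1200 = 7200 mm.
Top and bottom landings: 2 × 1500 = 3000 mm.
Total = 78162 + 7200 + 3000 = 88362 mm.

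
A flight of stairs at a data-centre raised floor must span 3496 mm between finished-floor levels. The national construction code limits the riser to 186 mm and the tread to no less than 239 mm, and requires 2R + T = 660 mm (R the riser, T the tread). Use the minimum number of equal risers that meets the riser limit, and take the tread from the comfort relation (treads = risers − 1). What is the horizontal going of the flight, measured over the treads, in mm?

5256 mm

3496 / 186 = 18.80, so 19 risers are needed.
R = 3496 ÷ 19 = 184 mm.
Tread T = 660 − 2 × 184 = 292 mm (≥ 239 mm).
Treads = 19 − 1 = 18; going = 18 × 292 = 5256 mm.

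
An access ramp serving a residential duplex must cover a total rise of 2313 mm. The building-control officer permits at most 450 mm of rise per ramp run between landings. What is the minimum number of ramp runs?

6 runs

2313 / 450 = 5.140 → round up to 6 ramp runs.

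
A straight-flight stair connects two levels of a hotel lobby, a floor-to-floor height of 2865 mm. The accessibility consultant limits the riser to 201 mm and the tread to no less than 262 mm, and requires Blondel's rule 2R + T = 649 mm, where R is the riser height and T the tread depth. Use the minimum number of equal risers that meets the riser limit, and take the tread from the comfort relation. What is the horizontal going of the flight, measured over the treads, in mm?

2865 / 201 = 14.25, so 15 risers are needed.
Each riser is 2865/15 = 191 mm (≤ 201 mm).
From 2R + T = 649: T = 649 − 382 = 267 mm.
Going = (15 − 1) × 267 = 3738 mm.

3738 mm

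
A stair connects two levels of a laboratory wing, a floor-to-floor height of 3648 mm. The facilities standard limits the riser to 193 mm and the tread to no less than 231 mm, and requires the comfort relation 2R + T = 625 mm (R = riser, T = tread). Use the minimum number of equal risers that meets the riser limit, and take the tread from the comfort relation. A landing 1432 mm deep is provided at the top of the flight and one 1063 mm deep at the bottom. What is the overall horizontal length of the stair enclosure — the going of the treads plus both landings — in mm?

3648 / 193 = 18.902 → round up to 19 risers.
Each riser is 3648/19 = 192 mm (≤ 193 mm).
T = 625 − 2·192 = 241 mm, which satisfies the 231 mm minimum.
Going = (19 − 1) × 241 = 4338 mm.
Add landings: 4338 + 1432 + 1063 = 6833 mm.

6833 mm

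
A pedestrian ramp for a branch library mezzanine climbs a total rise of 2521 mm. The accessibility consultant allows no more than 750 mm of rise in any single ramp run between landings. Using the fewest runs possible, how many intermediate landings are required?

At most 750 each: 2521/750 = 3.36, giving 4 ramp runs.
4 runs are separated by 3 intermediate landings.

3 intermediate landings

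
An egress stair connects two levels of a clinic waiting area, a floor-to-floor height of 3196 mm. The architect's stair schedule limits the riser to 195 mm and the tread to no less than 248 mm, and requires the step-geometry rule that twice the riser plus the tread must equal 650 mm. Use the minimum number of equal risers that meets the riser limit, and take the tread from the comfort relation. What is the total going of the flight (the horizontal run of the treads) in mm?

3196 / 195 = 16.390 → round up to 17 risers.
Each riser is 3196/17 = 188 mm (≤ 195 mm).
From 2R + T = 650: T = 650 − 376 = 274 mm.
Going = (17 − 1) × 274 = 4384 mm.

4384 mm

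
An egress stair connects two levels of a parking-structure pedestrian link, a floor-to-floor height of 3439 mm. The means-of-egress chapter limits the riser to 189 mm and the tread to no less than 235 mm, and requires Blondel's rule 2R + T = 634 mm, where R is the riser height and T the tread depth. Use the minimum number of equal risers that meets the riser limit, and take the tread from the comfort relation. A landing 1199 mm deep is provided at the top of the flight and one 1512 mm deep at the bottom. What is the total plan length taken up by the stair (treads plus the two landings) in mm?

3439 / 189 = 18.20, so 19 risers are needed.
Riser R = 3439 / 19 = 181 mm, within the 189 mm limit.
From 2R + T = 634: T = 634 − 362 = 272 mm.
Treads = 19 − 1 = 18; going = 18 × 272 = 4896 mm.
Enclosure = 4896 + 1199 + 1512 = 7607 mm.

7607 mm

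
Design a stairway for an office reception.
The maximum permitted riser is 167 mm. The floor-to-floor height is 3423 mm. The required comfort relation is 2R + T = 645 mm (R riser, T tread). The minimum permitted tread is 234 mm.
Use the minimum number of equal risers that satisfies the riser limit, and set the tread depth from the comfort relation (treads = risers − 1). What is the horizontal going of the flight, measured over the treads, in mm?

3423 / 167 = 20.50, so 21 risers are needed.
Riser R = 3423 / 21 = 163 mm, within the 167 mm limit.
From 2R + T = 645: T = 645 − 326 = 319 mm.
Treads = 21 − 1 = 20; going = 20 × 319 = 6380 mm.

6380 mm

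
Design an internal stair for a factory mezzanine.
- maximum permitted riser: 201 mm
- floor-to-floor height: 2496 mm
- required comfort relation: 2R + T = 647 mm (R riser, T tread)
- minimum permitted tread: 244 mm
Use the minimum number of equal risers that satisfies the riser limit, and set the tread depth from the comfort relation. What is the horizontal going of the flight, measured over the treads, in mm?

2496 / 201 = 12.42, so 13 risers are needed.
Riser R = 2496 / 13 = 192 mm, within the 201 mm limit.
From 2R + T = 647: T = 647 − 384 = 263 mm.
13 risers give 12 treads; going = 12 × 263 = 3156 mm.

3156 mm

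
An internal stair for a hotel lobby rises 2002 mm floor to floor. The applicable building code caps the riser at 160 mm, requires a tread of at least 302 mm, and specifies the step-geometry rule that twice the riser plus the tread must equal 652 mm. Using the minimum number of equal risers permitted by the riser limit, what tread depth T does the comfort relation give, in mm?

344 mm

2002 / 160 = 12.51, so 13 risers are needed.
R = 2002 ÷ 13 = 154 mm.
T = 652 − 2·154 = 344 mm, which satisfies the 302 mm minimum.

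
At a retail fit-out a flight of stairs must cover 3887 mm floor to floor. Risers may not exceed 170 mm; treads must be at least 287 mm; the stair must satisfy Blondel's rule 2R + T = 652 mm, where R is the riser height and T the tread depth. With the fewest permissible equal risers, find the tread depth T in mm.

⌈3887/170⌉ = 23 risers.
R = 3887 ÷ 23 = 169 mm.
Tread T = 652 − 2 × 169 = 314 mm (≥ 287 mm).

314 mm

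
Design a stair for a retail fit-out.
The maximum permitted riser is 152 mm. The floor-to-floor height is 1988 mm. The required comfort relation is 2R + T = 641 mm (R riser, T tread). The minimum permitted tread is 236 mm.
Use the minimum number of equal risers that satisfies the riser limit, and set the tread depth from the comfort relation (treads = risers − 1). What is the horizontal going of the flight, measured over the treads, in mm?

4641 mm

At most 152 each: 1988/152 = 13.08, giving 14 risers.
R = 1988 ÷ 14 = 142 mm.
T = 641 − 2·142 = 357 mm, which satisfies the 236 mm minimum.
14 risers give 13 treads; going = 13 × 357 = 4641 mm.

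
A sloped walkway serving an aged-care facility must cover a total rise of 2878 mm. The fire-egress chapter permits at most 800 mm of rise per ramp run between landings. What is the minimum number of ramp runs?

4 runs

At most 800 each: 2878/800 = 3.60, giving 4 ramp runs.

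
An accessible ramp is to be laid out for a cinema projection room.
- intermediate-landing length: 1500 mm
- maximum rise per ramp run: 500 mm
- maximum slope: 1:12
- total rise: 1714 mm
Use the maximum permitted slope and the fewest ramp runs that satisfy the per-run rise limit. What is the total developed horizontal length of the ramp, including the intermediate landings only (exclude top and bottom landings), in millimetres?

25068 mm

At most 500 each: 1714/500 = 3.43, giving 4 ramp runs. That means 3 intermediate landings.
Ramp run (horizontal) at 1:12: 1714 × 12 = 20568 mm.
3 intermediate landings contribute 3 × 1500 = 4500 mm.
Total developed length = 20568 + 4500 = 25068 mm.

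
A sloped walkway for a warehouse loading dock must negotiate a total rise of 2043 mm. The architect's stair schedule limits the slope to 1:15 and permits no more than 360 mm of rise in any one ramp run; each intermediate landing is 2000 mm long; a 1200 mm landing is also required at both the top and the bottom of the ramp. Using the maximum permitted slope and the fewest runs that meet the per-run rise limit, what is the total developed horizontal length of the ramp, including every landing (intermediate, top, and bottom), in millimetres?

⌈2043/360⌉ = 6 ramp runs. That means 5 intermediate landings.
Ramp run (horizontal) at 1:15: 2043 × 15 = 30645 mm.
Intermediate landings: 5 × 2000 = 10000 mm.
Top and bottom landings: 2 × 1200 = 2400 mm.
Total = 30645 + 10000 + 2400 = 43045 mm.

43045 mm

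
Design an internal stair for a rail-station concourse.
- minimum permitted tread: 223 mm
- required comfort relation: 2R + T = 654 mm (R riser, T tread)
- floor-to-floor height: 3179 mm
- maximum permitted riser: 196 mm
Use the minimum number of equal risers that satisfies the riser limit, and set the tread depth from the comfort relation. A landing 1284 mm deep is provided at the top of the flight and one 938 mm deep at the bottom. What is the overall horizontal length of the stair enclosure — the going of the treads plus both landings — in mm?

At most 196 each: 3179/196 = 16.22, giving 17 risers.
R = 3179 ÷ 17 = 187 mm.
From 2R + T = 654: T = 654 − 374 = 280 mm.
Treads = 17 − 1 = 16; going = 16 × 280 = 4480 mm.
Add landings: 4480 + 1284 + 938 = 6702 mm.

6702 mm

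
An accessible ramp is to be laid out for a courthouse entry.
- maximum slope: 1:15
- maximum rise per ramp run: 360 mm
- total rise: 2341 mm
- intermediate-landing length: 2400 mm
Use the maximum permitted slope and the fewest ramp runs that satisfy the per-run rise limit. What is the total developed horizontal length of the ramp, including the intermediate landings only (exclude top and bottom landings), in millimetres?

49515 mm

2341 / 360 = 6.503 → round up to 7 ramp runs. That means 6 intermediate landings.
Horizontal run for 2341 mm of rise at 1:15 is 2341 × 15 = 35115 mm.
Intermediate landings: 6 × 2400 = 14400 mm.
Developed length = 35115 + 14400 = 49515 mm.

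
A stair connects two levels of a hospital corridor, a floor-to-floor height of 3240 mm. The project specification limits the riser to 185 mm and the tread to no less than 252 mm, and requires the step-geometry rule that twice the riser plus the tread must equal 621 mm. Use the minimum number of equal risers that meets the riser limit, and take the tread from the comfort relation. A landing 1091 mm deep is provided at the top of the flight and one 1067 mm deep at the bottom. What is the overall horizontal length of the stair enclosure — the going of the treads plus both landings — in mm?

6595 mm

3240 / 185 = 17.514 → round up to 18 risers.
Riser R = 3240 / 18 = 180 mm, within the 185 mm limit.
From 2R + T = 621: T = 621 − 360 = 261 mm.
Going = (18 − 1) × 261 = 4437 mm.
Add landings: 4437 + 1091 + 1067 = 6595 mm.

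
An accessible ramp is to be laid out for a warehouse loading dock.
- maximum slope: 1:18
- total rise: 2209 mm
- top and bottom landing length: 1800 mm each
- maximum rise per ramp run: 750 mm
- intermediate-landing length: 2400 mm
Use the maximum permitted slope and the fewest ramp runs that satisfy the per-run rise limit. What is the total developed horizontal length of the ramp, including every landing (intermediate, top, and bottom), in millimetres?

48162 mm

At most 750 each: 2209/750 = 2.95, giving 3 ramp runs. That means 2 intermediate landings.
Horizontal run for 2209 mm of rise at 1:18 is 2209 × 18 = 39762 mm.
2 intermediate landings contribute 2 × 2400 = 4800 mm.
Top and bottom landings: 2 × 1800 = 3600 mm.
Total = 39762 + 4800 + 3600 = 48162 mm.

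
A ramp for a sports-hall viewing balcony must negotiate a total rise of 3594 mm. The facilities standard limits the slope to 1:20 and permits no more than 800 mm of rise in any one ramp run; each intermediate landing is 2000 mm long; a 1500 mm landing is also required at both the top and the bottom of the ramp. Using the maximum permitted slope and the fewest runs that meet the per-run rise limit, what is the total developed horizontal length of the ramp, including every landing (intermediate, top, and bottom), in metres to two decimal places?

⌈3594/800⌉ = 5 ramp runs. That means 4 intermediate landings.
Ramp run (horizontal) at 1:20: 3594 × 20 = 71880 mm.
4 intermediate landings contribute 4 × 2000 = 8000 mm.
Top and bottom landings: 2 × 1500 = 3000 mm.
Total = 71880 + 8000 + 3000 = 82880 mm.
= 82.88 m.

82.88 m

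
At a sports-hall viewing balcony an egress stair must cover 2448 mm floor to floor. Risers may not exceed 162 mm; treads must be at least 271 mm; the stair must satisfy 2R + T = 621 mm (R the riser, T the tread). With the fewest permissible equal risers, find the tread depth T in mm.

315 mm

2448 / 162 = 15.111 → round up to 16 risers.
R = 2448 ÷ 16 = 153 mm.
T = 621 − 2·153 = 315 mm, which satisfies the 271 mm minimum.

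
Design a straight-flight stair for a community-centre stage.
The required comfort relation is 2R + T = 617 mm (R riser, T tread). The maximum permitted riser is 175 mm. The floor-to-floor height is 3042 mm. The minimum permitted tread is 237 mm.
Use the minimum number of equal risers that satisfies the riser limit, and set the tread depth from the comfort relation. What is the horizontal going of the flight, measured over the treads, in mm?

4743 mm

⌈3042/175⌉ = 18 risers.
R = 3042 ÷ 18 = 169 mm.
Tread T = 617 − 2 × 169 = 279 mm (≥ 237 mm).
18 risers give 17 treads; going = 17 × 279 = 4743 mm.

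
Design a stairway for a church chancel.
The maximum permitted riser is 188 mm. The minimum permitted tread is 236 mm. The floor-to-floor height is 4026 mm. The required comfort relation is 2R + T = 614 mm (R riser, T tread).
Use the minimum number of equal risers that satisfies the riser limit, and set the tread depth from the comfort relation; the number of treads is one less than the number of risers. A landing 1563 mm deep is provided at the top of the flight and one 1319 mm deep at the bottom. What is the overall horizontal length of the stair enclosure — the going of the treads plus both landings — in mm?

8090 mm

4026 / 188 = 21.415 → round up to 22 risers.
Riser R = 4026 / 22 = 183 mm, within the 188 mm limit.
From 2R + T = 614: T = 614 − 366 = 248 mm.
Going = (22 − 1) × 248 = 5208 mm.
Enclosure = 5208 + 1563 + 1319 = 8090 mm.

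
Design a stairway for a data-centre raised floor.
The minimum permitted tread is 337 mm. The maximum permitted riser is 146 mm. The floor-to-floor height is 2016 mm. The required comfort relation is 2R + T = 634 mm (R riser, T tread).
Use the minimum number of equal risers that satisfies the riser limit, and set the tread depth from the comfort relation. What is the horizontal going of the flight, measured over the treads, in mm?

⌈2016/146⌉ = 14 risers.
Each riser is 2016/14 = 144 mm (≤ 146 mm).
From 2R + T = 634: T = 634 − 288 = 346 mm.
Going = (14 − 1) × 346 = 4498 mm.

4498 mm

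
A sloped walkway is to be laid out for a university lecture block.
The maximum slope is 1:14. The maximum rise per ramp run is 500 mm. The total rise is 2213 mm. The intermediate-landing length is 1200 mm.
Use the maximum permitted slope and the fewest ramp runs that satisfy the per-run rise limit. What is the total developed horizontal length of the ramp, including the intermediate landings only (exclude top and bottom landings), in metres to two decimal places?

2213 / 500 = 4.426 → round up to 5 ramp runs. That means 4 intermediate landings.
Horizontal run for 2213 mm of rise at 1:14 is 2213 × 14 = 30982 mm.
Intermediate landings: 4 × 1200 = 4800 mm.
Developed length = 30982 + 4800 = 35782 mm.
= 35.78 m.

35.78 m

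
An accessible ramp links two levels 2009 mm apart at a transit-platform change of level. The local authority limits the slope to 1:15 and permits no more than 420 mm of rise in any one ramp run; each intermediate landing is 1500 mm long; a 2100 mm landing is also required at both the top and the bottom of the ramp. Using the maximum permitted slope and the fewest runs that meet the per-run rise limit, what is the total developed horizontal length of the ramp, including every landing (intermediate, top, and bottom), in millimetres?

2009 / 420 = 4.78, so 5 ramp runs are needed. That means 4 intermediate landings.
Horizontal run for 2009 mm of rise at 1:15 is 2009 × 15 = 30135 mm.
4 intermediate landings contribute 4 × 1500 = 6000 mm.
Top and bottom landings: 2 × 2100 = 4200 mm.
Total = 30135 + 6000 + 4200 = 40335 mm.

40335 mm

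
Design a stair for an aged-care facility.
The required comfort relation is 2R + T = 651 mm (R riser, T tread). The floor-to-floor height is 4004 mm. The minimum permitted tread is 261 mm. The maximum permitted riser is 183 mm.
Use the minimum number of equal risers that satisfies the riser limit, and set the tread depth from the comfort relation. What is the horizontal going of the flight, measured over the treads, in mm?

At most 183 each: 4004/183 = 21.88, giving 22 risers.
R = 4004 ÷ 22 = 182 mm.
T = 651 − 2·182 = 287 mm, which satisfies the 261 mm minimum.
Treads = 22 − 1 = 21; going = 21 × 287 = 6027 mm.

6027 mm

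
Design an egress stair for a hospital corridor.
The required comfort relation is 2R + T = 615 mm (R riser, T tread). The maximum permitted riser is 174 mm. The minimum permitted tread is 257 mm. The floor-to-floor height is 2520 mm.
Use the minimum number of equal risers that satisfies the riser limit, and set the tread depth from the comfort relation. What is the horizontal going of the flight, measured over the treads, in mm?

3906 mm

⌈2520/174⌉ = 15 risers.
Riser R = 2520 / 15 = 168 mm, within the 174 mm limit.
From 2R + T = 615: T = 615 − 336 = 279 mm.
15 risers give 14 treads; going = 14 × 279 = 3906 mm.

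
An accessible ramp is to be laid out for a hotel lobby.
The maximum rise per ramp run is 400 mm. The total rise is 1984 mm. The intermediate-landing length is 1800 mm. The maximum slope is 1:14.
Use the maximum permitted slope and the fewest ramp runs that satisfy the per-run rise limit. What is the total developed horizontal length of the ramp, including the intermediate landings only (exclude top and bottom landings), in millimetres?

1984 / 400 = 4.960 → round up to 5 ramp runs. That means 4 intermediate landings.
Horizontal run for 1984 mm of rise at 1:14 is 1984 × 14 = 27776 mm.
4 intermediate landings contribute 4 × 1800 = 7200 mm.
Total developed length = 27776 + 7200 = 34976 mm.

34976 mm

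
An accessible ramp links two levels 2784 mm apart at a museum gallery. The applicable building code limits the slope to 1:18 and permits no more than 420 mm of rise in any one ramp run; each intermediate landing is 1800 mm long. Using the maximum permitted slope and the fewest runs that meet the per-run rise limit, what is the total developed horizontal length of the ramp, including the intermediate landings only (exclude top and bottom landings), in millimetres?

At most 420 each: 2784/420 = 6.63, giving 7 ramp runs. That means 6 intermediate landings.
Horizontal run for 2784 mm of rise at 1:18 is 2784 × 18 = 50112 mm.
6 intermediate landings contribute 6 × 1800 = 10800 mm.
Developed length = 50112 + 10800 = 60912 mm.

60912 mm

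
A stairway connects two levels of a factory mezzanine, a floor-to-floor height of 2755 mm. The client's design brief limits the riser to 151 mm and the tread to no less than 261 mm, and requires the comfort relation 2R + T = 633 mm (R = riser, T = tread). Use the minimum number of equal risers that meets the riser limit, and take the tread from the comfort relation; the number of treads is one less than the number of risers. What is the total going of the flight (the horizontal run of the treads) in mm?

6174 mm

2755 / 151 = 18.25, so 19 risers are needed.
Riser R = 2755 / 19 = 145 mm, within the 151 mm limit.
Tread T = 633 − 2 × 145 = 343 mm (≥ 261 mm).
19 risers give 18 treads; going = 18 × 343 = 6174 mm.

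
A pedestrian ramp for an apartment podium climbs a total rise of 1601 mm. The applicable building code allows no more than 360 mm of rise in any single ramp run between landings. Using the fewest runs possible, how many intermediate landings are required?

4 intermediate landings

⌈1601/360⌉ = 5 ramp runs.
5 runs are separated by 4 intermediate landings.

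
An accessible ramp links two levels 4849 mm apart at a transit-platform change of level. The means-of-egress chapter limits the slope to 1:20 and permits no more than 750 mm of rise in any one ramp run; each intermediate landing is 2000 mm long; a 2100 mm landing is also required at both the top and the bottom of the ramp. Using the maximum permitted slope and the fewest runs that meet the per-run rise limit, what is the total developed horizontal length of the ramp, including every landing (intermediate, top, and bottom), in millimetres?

At most 750 each: 4849/750 = 6.47, giving 7 ramp runs. That means 6 intermediate landings.
Horizontal run for 4849 mm of rise at 1:20 is 4849 × 20 = 96980 mm.
Intermediate landings: 6 × 2000 = 12000 mm.
Top and bottom landings: 2 × 2100 = 4200 mm.
Total = 96980 + 12000 + 4200 = 113180 mm.

113180 mm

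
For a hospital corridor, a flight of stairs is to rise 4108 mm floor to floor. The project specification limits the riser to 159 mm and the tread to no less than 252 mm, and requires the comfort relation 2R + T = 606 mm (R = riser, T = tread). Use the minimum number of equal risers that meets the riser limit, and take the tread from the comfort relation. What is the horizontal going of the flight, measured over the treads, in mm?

4108 / 159 = 25.84, so 26 risers are needed.
R = 4108 ÷ 26 = 158 mm.
T = 606 − 2·158 = 290 mm, which satisfies the 252 mm minimum.
26 risers give 25 treads; going = 25 × 290 = 7250 mm.

7250 mm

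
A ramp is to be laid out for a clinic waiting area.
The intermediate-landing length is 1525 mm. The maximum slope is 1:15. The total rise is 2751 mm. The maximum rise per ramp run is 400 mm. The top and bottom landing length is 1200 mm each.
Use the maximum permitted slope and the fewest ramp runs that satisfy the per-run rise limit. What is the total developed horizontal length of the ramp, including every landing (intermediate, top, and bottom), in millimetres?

52815 mm

2751 / 400 = 6.88, so 7 ramp runs are needed. That means 6 intermediate landings.
Ramp run (horizontal) at 1:15: 2751 × 15 = 41265 mm.
6 intermediate landings contribute 6 × 1525 = 9150 mm.
Top and bottom landings: 2 × 1200 = 2400 mm.
Total = 41265 + 9150 + 2400 = 52815 mm.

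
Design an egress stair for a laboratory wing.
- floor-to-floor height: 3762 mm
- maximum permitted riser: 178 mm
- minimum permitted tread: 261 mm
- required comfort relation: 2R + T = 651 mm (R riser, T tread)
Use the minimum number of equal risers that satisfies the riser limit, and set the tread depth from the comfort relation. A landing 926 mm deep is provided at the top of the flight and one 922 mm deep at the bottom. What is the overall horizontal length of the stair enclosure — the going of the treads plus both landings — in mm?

At most 178 each: 3762/178 = 21.13, giving 22 risers.
Each riser is 3762/22 = 171 mm (≤ 178 mm).
Tread T = 651 − 2 × 171 = 309 mm (≥ 261 mm).
Treads = 22 − 1 = 21; going = 21 × 309 = 6489 mm.
Enclosure = 6489 + 926 + 922 = 8337 mm.

8337 mm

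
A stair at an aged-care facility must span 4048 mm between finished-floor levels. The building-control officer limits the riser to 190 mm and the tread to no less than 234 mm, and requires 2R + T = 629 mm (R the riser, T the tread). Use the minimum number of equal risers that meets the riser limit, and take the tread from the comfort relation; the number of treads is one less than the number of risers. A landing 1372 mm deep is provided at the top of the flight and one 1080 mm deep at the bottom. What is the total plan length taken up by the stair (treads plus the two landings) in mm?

⌈4048/190⌉ = 22 risers.
Riser R = 4048 / 22 = 184 mm, within the 190 mm limit.
Tread T = 629 − 2 × 184 = 261 mm (≥ 234 mm).
Treads = 22 − 1 = 21; going = 21 × 261 = 5481 mm.
Add landings: 5481 + 1372 + 1080 = 7933 mm.

7933 mm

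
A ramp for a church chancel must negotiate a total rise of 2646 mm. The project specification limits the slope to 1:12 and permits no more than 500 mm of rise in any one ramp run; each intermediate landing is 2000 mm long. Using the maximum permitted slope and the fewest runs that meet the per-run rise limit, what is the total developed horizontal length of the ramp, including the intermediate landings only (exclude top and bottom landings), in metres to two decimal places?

41.75 m

2646 / 500 = 5.29, so 6 ramp runs are needed. That means 5 intermediate landings.
Horizontal run for 2646 mm of rise at 1:12 is 2646 × 12 = 31752 mm.
Intermediate landings: 5 × 2000 = 10000 mm.
Total developed length = 31752 + 10000 = 41752 mm.
= 41.75 m.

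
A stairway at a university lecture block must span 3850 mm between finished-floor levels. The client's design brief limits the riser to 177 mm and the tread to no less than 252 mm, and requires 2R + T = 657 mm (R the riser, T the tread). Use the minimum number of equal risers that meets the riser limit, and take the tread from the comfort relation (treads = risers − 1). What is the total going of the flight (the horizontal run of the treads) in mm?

6447 mm

At most 177 each: 3850/177 = 21.75, giving 22 risers.
Each riser is 3850/22 = 175 mm (≤ 177 mm).
Tread T = 657 − 2 × 175 = 307 mm (≥ 252 mm).
Going = (22 − 1) × 307 = 6447 mm.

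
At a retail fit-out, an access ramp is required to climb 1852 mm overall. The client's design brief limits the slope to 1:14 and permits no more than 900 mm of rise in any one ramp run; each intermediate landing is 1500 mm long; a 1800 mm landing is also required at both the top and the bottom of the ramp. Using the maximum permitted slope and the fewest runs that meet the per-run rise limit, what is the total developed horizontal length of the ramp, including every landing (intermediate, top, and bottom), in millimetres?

32528 mm

1852 / 900 = 2.06, so 3 ramp runs are needed. That means 2 intermediate landings.
Horizontal run for 1852 mm of rise at 1:14 is 1852 × 14 = 25928 mm.
2 intermediate landings contribute 2 × 1500 = 3000 mm.
Top and bottom landings: 2 × 1800 = 3600 mm.
Total = 25928 + 3000 + 3600 = 32528 mm.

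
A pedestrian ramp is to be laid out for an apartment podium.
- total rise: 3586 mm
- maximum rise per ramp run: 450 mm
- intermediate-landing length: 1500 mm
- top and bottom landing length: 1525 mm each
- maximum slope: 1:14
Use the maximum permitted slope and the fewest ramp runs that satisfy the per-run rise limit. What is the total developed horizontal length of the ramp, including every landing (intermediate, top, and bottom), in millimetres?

63754 mm

⌈3586/450⌉ = 8 ramp runs. That means 7 intermediate landings.
Ramp run (horizontal) at 1:14: 3586 × 14 = 50204 mm.
7 intermediate landings contribute 7 × 1500 = 10500 mm.
Top and bottom landings: 2 × 1525 = 3050 mm.
Total = 50204 + 10500 + 3050 = 63754 mm.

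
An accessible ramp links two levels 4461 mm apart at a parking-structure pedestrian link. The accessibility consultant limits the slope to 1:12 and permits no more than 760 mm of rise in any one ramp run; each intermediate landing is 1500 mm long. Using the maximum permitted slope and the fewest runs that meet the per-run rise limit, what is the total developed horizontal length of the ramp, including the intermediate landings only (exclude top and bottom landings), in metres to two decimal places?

61.03 m

At most 760 each: 4461/760 = 5.87, giving 6 ramp runs. That means 5 intermediate landings.
Ramp run (horizontal) at 1:12: 4461 × 12 = 53532 mm.
5 intermediate landings contribute 5 × 1500 = 7500 mm.
Developed length = 53532 + 7500 = 61032 mm.
= 61.03 m.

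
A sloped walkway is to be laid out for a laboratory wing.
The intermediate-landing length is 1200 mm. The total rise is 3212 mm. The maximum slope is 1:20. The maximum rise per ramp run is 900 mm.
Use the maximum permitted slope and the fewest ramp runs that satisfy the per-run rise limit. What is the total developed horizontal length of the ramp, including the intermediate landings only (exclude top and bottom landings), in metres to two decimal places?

67.84 m

3212 / 900 = 3.569 → round up to 4 ramp runs. That means 3 intermediate landings.
Ramp run (horizontal) at 1:20: 3212 × 20 = 64240 mm.
Intermediate landings: 3 × 1200 = 3600 mm.
Developed length = 64240 + 3600 = 67840 mm.
= 67.84 m.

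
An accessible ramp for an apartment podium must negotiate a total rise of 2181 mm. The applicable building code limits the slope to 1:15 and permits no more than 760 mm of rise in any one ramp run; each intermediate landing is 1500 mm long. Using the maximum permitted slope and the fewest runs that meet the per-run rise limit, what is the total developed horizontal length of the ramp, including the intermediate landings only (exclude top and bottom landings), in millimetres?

35715 mm

At most 760 each: 2181/760 = 2.87, giving 3 ramp runs. That means 2 intermediate landings.
Horizontal run for 2181 mm of rise at 1:15 is 2181 × 15 = 32715 mm.
2 intermediate landings contribute 2 × 1500 = 3000 mm.
Total developed length = 32715 + 3000 = 35715 mm.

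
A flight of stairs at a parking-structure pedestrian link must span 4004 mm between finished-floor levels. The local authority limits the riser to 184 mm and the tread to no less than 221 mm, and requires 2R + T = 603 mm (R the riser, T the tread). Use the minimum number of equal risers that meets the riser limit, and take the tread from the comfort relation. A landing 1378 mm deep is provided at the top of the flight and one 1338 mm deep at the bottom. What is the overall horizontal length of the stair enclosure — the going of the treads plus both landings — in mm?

At most 184 each: 4004/184 = 21.76, giving 22 risers.
R = 4004 ÷ 22 = 182 mm.
From 2R + T = 603: T = 603 − 364 = 239 mm.
Going = (22 − 1) × 239 = 5019 mm.
Enclosure = 5019 + 1378 + 1338 = 7735 mm.

7735 mm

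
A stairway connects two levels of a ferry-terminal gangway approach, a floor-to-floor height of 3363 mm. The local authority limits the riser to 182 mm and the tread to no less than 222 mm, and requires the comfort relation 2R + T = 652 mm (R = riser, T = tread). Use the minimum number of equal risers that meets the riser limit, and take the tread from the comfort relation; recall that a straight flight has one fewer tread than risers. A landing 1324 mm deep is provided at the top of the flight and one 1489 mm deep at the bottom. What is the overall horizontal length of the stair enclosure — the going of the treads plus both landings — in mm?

⌈3363/182⌉ = 19 risers.
Riser R = 3363 / 19 = 177 mm, within the 182 mm limit.
T = 652 − 2·177 = 298 mm, which satisfies the 222 mm minimum.
19 risers give 18 treads; going = 18 × 298 = 5364 mm.
Add landings: 5364 + 1324 + 1489 = 8177 mm.

8177 mm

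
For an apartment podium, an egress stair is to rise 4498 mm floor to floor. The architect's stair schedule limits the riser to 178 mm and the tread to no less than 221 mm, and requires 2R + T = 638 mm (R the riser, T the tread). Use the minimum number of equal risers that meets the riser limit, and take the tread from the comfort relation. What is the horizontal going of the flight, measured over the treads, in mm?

4498 / 178 = 25.270 → round up to 26 risers.
Riser R = 4498 / 26 = 173 mm, within the 178 mm limit.
T = 638 − 2·173 = 292 mm, which satisfies the 221 mm minimum.
26 risers give 25 treads; going = 25 × 292 = 7300 mm.

7300 mm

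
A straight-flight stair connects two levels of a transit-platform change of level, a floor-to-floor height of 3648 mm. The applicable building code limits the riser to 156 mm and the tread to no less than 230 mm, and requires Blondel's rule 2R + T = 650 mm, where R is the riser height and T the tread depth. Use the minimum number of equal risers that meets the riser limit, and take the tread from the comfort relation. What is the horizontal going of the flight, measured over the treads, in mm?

⌈3648/156⌉ = 24 risers.
R = 3648 ÷ 24 = 152 mm.
T = 650 − 2·152 = 346 mm, which satisfies the 230 mm minimum.
24 risers give 23 treads; going = 23 × 346 = 7958 mm.

7958 mm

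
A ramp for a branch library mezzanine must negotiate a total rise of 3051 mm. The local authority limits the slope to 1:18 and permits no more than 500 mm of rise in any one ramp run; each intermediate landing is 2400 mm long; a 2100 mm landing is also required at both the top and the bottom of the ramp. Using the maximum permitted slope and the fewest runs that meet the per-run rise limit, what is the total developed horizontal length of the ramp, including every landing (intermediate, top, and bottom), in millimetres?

At most 500 each: 3051/500 = 6.10, giving 7 ramp runs. That means 6 intermediate landings.
Horizontal run for 3051 mm of rise at 1:18 is 3051 × 18 = 54918 mm.
Intermediate landings: 6 × 2400 = 14400 mm.
Top and bottom landings: 2 × 2100 = 4200 mm.
Total = 54918 + 14400 + 4200 = 73518 mm.

73518 mm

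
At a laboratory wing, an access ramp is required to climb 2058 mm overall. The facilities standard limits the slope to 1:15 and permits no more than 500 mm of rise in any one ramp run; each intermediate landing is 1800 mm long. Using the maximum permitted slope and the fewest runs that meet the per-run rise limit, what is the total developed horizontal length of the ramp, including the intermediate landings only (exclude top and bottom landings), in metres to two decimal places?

2058 / 500 = 4.116 → round up to 5 ramp runs. That means 4 intermediate landings.
Ramp run (horizontal) at 1:15: 2058 × 15 = 30870 mm.
Intermediate landings: 4 × 1800 = 7200 mm.
Developed length = 30870 + 7200 = 38070 mm.
= 38.07 m.

38.07 m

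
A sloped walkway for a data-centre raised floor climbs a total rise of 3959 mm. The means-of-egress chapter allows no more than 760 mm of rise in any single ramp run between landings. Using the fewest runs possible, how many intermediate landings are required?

5 intermediate landings

At most 760 each: 3959/760 = 5.21, giving 6 ramp runs.
6 runs are separated by 5 intermediate landings.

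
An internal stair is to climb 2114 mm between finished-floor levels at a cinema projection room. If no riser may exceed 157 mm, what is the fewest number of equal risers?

14 risers

2114 / 157 = 13.465 → round up to 14 risers.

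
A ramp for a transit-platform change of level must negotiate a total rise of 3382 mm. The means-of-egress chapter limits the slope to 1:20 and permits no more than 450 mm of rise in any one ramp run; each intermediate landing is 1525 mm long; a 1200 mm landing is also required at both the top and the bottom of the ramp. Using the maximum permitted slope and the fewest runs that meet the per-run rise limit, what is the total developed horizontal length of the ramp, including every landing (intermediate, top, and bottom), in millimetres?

80715 mm

3382 / 450 = 7.516 → round up to 8 ramp runs. That means 7 intermediate landings.
Horizontal run for 3382 mm of rise at 1:20 is 3382 × 20 = 67640 mm.
7 intermediate landings contribute 7 × 1525 = 10675 mm.
Top and bottom landings: 2 × 1200 = 2400 mm.
Total = 67640 + 10675 + 2400 = 80715 mm.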